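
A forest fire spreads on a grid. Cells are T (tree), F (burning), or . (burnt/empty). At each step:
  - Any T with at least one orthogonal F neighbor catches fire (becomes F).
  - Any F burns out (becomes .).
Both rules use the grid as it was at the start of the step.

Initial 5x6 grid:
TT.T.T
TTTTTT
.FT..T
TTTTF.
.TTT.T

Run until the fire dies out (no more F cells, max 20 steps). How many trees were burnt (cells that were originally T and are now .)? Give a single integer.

Answer: 19

Derivation:
Step 1: +4 fires, +2 burnt (F count now 4)
Step 2: +7 fires, +4 burnt (F count now 7)
Step 3: +3 fires, +7 burnt (F count now 3)
Step 4: +2 fires, +3 burnt (F count now 2)
Step 5: +1 fires, +2 burnt (F count now 1)
Step 6: +2 fires, +1 burnt (F count now 2)
Step 7: +0 fires, +2 burnt (F count now 0)
Fire out after step 7
Initially T: 20, now '.': 29
Total burnt (originally-T cells now '.'): 19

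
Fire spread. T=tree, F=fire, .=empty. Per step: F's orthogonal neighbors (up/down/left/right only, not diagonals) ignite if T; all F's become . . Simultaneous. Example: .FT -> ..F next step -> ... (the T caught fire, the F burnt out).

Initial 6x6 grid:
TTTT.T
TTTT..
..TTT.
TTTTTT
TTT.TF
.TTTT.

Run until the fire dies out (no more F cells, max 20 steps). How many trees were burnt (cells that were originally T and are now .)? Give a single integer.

Step 1: +2 fires, +1 burnt (F count now 2)
Step 2: +2 fires, +2 burnt (F count now 2)
Step 3: +3 fires, +2 burnt (F count now 3)
Step 4: +3 fires, +3 burnt (F count now 3)
Step 5: +5 fires, +3 burnt (F count now 5)
Step 6: +4 fires, +5 burnt (F count now 4)
Step 7: +3 fires, +4 burnt (F count now 3)
Step 8: +2 fires, +3 burnt (F count now 2)
Step 9: +1 fires, +2 burnt (F count now 1)
Step 10: +0 fires, +1 burnt (F count now 0)
Fire out after step 10
Initially T: 26, now '.': 35
Total burnt (originally-T cells now '.'): 25

Answer: 25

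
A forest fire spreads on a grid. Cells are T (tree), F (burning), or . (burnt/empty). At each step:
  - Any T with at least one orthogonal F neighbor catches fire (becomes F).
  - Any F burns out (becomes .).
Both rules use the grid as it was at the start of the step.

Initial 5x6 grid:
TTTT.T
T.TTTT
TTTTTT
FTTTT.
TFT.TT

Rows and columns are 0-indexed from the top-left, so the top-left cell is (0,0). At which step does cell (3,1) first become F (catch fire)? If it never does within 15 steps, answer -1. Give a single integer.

Step 1: cell (3,1)='F' (+4 fires, +2 burnt)
  -> target ignites at step 1
Step 2: cell (3,1)='.' (+3 fires, +4 burnt)
Step 3: cell (3,1)='.' (+3 fires, +3 burnt)
Step 4: cell (3,1)='.' (+4 fires, +3 burnt)
Step 5: cell (3,1)='.' (+4 fires, +4 burnt)
Step 6: cell (3,1)='.' (+4 fires, +4 burnt)
Step 7: cell (3,1)='.' (+1 fires, +4 burnt)
Step 8: cell (3,1)='.' (+1 fires, +1 burnt)
Step 9: cell (3,1)='.' (+0 fires, +1 burnt)
  fire out at step 9

1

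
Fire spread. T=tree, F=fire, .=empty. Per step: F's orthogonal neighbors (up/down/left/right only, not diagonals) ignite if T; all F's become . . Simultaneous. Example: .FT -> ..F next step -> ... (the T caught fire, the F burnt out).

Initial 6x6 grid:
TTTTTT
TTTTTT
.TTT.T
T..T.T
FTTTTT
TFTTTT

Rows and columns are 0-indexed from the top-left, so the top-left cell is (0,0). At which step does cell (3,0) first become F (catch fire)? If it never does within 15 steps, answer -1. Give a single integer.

Step 1: cell (3,0)='F' (+4 fires, +2 burnt)
  -> target ignites at step 1
Step 2: cell (3,0)='.' (+2 fires, +4 burnt)
Step 3: cell (3,0)='.' (+2 fires, +2 burnt)
Step 4: cell (3,0)='.' (+3 fires, +2 burnt)
Step 5: cell (3,0)='.' (+2 fires, +3 burnt)
Step 6: cell (3,0)='.' (+3 fires, +2 burnt)
Step 7: cell (3,0)='.' (+5 fires, +3 burnt)
Step 8: cell (3,0)='.' (+4 fires, +5 burnt)
Step 9: cell (3,0)='.' (+3 fires, +4 burnt)
Step 10: cell (3,0)='.' (+1 fires, +3 burnt)
Step 11: cell (3,0)='.' (+0 fires, +1 burnt)
  fire out at step 11

1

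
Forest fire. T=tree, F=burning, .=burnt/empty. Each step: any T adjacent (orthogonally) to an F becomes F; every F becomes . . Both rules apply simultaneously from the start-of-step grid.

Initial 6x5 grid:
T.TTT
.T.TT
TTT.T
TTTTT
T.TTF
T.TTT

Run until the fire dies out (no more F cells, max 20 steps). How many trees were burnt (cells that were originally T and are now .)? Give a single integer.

Answer: 22

Derivation:
Step 1: +3 fires, +1 burnt (F count now 3)
Step 2: +4 fires, +3 burnt (F count now 4)
Step 3: +3 fires, +4 burnt (F count now 3)
Step 4: +4 fires, +3 burnt (F count now 4)
Step 5: +3 fires, +4 burnt (F count now 3)
Step 6: +4 fires, +3 burnt (F count now 4)
Step 7: +1 fires, +4 burnt (F count now 1)
Step 8: +0 fires, +1 burnt (F count now 0)
Fire out after step 8
Initially T: 23, now '.': 29
Total burnt (originally-T cells now '.'): 22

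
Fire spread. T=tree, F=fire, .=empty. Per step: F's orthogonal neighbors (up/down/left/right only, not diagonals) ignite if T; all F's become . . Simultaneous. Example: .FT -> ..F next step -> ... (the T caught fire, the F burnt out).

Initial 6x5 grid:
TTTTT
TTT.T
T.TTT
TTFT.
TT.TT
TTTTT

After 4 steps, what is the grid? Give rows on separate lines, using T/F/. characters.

Step 1: 3 trees catch fire, 1 burn out
  TTTTT
  TTT.T
  T.FTT
  TF.F.
  TT.TT
  TTTTT
Step 2: 5 trees catch fire, 3 burn out
  TTTTT
  TTF.T
  T..FT
  F....
  TF.FT
  TTTTT
Step 3: 8 trees catch fire, 5 burn out
  TTFTT
  TF..T
  F...F
  .....
  F...F
  TFTFT
Step 4: 7 trees catch fire, 8 burn out
  TF.FT
  F...F
  .....
  .....
  .....
  F.F.F

TF.FT
F...F
.....
.....
.....
F.F.F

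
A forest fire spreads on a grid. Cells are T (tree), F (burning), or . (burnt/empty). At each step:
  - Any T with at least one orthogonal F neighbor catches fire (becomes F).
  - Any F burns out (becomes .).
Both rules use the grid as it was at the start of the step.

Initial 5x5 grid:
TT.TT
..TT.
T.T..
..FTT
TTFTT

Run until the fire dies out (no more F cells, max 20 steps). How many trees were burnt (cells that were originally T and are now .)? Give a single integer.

Step 1: +4 fires, +2 burnt (F count now 4)
Step 2: +4 fires, +4 burnt (F count now 4)
Step 3: +1 fires, +4 burnt (F count now 1)
Step 4: +1 fires, +1 burnt (F count now 1)
Step 5: +1 fires, +1 burnt (F count now 1)
Step 6: +0 fires, +1 burnt (F count now 0)
Fire out after step 6
Initially T: 14, now '.': 22
Total burnt (originally-T cells now '.'): 11

Answer: 11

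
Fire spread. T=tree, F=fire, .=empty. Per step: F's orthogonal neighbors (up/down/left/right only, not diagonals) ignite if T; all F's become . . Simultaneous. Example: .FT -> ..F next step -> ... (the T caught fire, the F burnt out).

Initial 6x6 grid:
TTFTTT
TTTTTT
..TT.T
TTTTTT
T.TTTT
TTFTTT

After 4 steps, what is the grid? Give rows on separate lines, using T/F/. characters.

Step 1: 6 trees catch fire, 2 burn out
  TF.FTT
  TTFTTT
  ..TT.T
  TTTTTT
  T.FTTT
  TF.FTT
Step 2: 9 trees catch fire, 6 burn out
  F...FT
  TF.FTT
  ..FT.T
  TTFTTT
  T..FTT
  F...FT
Step 3: 9 trees catch fire, 9 burn out
  .....F
  F...FT
  ...F.T
  TF.FTT
  F...FT
  .....F
Step 4: 4 trees catch fire, 9 burn out
  ......
  .....F
  .....T
  F...FT
  .....F
  ......

......
.....F
.....T
F...FT
.....F
......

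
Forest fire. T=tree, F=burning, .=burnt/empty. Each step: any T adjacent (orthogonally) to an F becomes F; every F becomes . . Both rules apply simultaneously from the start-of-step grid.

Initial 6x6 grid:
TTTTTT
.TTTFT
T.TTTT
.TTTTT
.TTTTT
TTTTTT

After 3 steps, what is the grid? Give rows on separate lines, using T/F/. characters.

Step 1: 4 trees catch fire, 1 burn out
  TTTTFT
  .TTF.F
  T.TTFT
  .TTTTT
  .TTTTT
  TTTTTT
Step 2: 6 trees catch fire, 4 burn out
  TTTF.F
  .TF...
  T.TF.F
  .TTTFT
  .TTTTT
  TTTTTT
Step 3: 6 trees catch fire, 6 burn out
  TTF...
  .F....
  T.F...
  .TTF.F
  .TTTFT
  TTTTTT

TTF...
.F....
T.F...
.TTF.F
.TTTFT
TTTTTT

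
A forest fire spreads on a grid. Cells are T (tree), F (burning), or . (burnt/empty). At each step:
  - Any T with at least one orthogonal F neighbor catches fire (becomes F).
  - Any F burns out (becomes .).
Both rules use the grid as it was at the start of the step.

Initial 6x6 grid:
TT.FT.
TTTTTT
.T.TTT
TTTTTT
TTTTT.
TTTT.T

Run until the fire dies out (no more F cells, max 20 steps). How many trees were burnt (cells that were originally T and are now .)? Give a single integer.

Answer: 28

Derivation:
Step 1: +2 fires, +1 burnt (F count now 2)
Step 2: +3 fires, +2 burnt (F count now 3)
Step 3: +4 fires, +3 burnt (F count now 4)
Step 4: +7 fires, +4 burnt (F count now 7)
Step 5: +6 fires, +7 burnt (F count now 6)
Step 6: +3 fires, +6 burnt (F count now 3)
Step 7: +2 fires, +3 burnt (F count now 2)
Step 8: +1 fires, +2 burnt (F count now 1)
Step 9: +0 fires, +1 burnt (F count now 0)
Fire out after step 9
Initially T: 29, now '.': 35
Total burnt (originally-T cells now '.'): 28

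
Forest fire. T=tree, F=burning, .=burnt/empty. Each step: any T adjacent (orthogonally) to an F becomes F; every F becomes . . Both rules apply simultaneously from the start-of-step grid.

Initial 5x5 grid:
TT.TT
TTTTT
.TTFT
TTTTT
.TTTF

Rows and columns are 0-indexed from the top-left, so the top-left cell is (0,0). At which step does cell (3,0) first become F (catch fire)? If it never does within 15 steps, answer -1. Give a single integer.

Step 1: cell (3,0)='T' (+6 fires, +2 burnt)
Step 2: cell (3,0)='T' (+6 fires, +6 burnt)
Step 3: cell (3,0)='T' (+4 fires, +6 burnt)
Step 4: cell (3,0)='F' (+3 fires, +4 burnt)
  -> target ignites at step 4
Step 5: cell (3,0)='.' (+1 fires, +3 burnt)
Step 6: cell (3,0)='.' (+0 fires, +1 burnt)
  fire out at step 6

4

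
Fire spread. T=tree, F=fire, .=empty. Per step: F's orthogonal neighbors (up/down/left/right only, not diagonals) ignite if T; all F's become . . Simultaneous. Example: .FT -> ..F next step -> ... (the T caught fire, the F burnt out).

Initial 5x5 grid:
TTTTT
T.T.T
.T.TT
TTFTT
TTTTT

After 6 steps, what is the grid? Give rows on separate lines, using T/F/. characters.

Step 1: 3 trees catch fire, 1 burn out
  TTTTT
  T.T.T
  .T.TT
  TF.FT
  TTFTT
Step 2: 6 trees catch fire, 3 burn out
  TTTTT
  T.T.T
  .F.FT
  F...F
  TF.FT
Step 3: 3 trees catch fire, 6 burn out
  TTTTT
  T.T.T
  ....F
  .....
  F...F
Step 4: 1 trees catch fire, 3 burn out
  TTTTT
  T.T.F
  .....
  .....
  .....
Step 5: 1 trees catch fire, 1 burn out
  TTTTF
  T.T..
  .....
  .....
  .....
Step 6: 1 trees catch fire, 1 burn out
  TTTF.
  T.T..
  .....
  .....
  .....

TTTF.
T.T..
.....
.....
.....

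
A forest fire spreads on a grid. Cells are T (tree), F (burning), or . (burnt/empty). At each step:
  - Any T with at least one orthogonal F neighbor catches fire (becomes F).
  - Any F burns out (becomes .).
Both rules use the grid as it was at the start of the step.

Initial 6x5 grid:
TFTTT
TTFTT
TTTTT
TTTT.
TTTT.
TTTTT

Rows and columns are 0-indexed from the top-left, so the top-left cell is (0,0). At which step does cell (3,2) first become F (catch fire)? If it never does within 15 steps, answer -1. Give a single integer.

Step 1: cell (3,2)='T' (+5 fires, +2 burnt)
Step 2: cell (3,2)='F' (+6 fires, +5 burnt)
  -> target ignites at step 2
Step 3: cell (3,2)='.' (+6 fires, +6 burnt)
Step 4: cell (3,2)='.' (+4 fires, +6 burnt)
Step 5: cell (3,2)='.' (+3 fires, +4 burnt)
Step 6: cell (3,2)='.' (+2 fires, +3 burnt)
Step 7: cell (3,2)='.' (+0 fires, +2 burnt)
  fire out at step 7

2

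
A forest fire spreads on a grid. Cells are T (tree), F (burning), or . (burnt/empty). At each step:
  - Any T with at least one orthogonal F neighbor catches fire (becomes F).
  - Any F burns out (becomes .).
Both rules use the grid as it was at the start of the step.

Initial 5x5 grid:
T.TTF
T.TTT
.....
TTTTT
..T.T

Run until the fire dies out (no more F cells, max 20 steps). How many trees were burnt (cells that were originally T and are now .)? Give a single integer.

Step 1: +2 fires, +1 burnt (F count now 2)
Step 2: +2 fires, +2 burnt (F count now 2)
Step 3: +1 fires, +2 burnt (F count now 1)
Step 4: +0 fires, +1 burnt (F count now 0)
Fire out after step 4
Initially T: 14, now '.': 16
Total burnt (originally-T cells now '.'): 5

Answer: 5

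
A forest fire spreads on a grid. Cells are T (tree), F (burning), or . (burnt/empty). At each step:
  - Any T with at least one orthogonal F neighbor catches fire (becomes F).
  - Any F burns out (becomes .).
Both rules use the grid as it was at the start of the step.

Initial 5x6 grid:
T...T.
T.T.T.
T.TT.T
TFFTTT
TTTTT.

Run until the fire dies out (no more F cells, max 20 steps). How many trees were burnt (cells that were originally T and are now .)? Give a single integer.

Answer: 16

Derivation:
Step 1: +5 fires, +2 burnt (F count now 5)
Step 2: +6 fires, +5 burnt (F count now 6)
Step 3: +3 fires, +6 burnt (F count now 3)
Step 4: +2 fires, +3 burnt (F count now 2)
Step 5: +0 fires, +2 burnt (F count now 0)
Fire out after step 5
Initially T: 18, now '.': 28
Total burnt (originally-T cells now '.'): 16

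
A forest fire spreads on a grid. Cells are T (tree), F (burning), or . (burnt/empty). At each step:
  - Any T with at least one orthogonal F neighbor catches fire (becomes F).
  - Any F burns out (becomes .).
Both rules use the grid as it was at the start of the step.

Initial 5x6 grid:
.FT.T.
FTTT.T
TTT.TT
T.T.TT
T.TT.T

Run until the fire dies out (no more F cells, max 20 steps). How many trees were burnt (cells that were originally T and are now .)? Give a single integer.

Step 1: +3 fires, +2 burnt (F count now 3)
Step 2: +3 fires, +3 burnt (F count now 3)
Step 3: +3 fires, +3 burnt (F count now 3)
Step 4: +1 fires, +3 burnt (F count now 1)
Step 5: +1 fires, +1 burnt (F count now 1)
Step 6: +1 fires, +1 burnt (F count now 1)
Step 7: +0 fires, +1 burnt (F count now 0)
Fire out after step 7
Initially T: 19, now '.': 23
Total burnt (originally-T cells now '.'): 12

Answer: 12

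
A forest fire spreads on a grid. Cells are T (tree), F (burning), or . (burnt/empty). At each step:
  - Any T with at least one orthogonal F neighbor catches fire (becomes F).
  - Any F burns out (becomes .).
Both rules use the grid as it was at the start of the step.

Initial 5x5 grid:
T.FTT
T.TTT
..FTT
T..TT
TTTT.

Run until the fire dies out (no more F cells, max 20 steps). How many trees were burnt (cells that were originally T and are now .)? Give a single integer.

Step 1: +3 fires, +2 burnt (F count now 3)
Step 2: +4 fires, +3 burnt (F count now 4)
Step 3: +3 fires, +4 burnt (F count now 3)
Step 4: +1 fires, +3 burnt (F count now 1)
Step 5: +1 fires, +1 burnt (F count now 1)
Step 6: +1 fires, +1 burnt (F count now 1)
Step 7: +1 fires, +1 burnt (F count now 1)
Step 8: +0 fires, +1 burnt (F count now 0)
Fire out after step 8
Initially T: 16, now '.': 23
Total burnt (originally-T cells now '.'): 14

Answer: 14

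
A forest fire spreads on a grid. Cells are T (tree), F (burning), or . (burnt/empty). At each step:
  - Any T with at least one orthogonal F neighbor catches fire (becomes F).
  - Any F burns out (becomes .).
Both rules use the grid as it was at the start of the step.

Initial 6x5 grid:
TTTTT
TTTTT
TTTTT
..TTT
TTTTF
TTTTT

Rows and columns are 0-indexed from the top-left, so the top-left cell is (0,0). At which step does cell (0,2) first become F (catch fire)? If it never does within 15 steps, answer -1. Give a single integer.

Step 1: cell (0,2)='T' (+3 fires, +1 burnt)
Step 2: cell (0,2)='T' (+4 fires, +3 burnt)
Step 3: cell (0,2)='T' (+5 fires, +4 burnt)
Step 4: cell (0,2)='T' (+5 fires, +5 burnt)
Step 5: cell (0,2)='T' (+4 fires, +5 burnt)
Step 6: cell (0,2)='F' (+3 fires, +4 burnt)
  -> target ignites at step 6
Step 7: cell (0,2)='.' (+2 fires, +3 burnt)
Step 8: cell (0,2)='.' (+1 fires, +2 burnt)
Step 9: cell (0,2)='.' (+0 fires, +1 burnt)
  fire out at step 9

6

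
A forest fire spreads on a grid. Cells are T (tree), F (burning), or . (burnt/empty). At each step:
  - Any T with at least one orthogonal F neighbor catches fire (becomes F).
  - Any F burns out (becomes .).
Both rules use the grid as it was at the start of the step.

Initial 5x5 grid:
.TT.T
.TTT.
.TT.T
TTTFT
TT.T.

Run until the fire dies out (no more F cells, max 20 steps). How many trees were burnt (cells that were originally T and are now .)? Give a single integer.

Step 1: +3 fires, +1 burnt (F count now 3)
Step 2: +3 fires, +3 burnt (F count now 3)
Step 3: +4 fires, +3 burnt (F count now 4)
Step 4: +4 fires, +4 burnt (F count now 4)
Step 5: +1 fires, +4 burnt (F count now 1)
Step 6: +0 fires, +1 burnt (F count now 0)
Fire out after step 6
Initially T: 16, now '.': 24
Total burnt (originally-T cells now '.'): 15

Answer: 15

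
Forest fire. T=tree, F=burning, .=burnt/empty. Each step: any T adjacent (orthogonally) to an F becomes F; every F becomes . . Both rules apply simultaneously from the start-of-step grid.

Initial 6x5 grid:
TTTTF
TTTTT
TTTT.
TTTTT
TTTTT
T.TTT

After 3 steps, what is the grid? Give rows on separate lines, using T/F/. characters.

Step 1: 2 trees catch fire, 1 burn out
  TTTF.
  TTTTF
  TTTT.
  TTTTT
  TTTTT
  T.TTT
Step 2: 2 trees catch fire, 2 burn out
  TTF..
  TTTF.
  TTTT.
  TTTTT
  TTTTT
  T.TTT
Step 3: 3 trees catch fire, 2 burn out
  TF...
  TTF..
  TTTF.
  TTTTT
  TTTTT
  T.TTT

TF...
TTF..
TTTF.
TTTTT
TTTTT
T.TTT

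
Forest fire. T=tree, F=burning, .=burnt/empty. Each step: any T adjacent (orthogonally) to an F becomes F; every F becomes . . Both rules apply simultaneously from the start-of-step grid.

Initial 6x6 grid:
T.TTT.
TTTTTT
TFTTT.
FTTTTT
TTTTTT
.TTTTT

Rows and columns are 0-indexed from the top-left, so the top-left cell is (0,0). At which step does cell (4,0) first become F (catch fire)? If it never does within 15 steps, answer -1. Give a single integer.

Step 1: cell (4,0)='F' (+5 fires, +2 burnt)
  -> target ignites at step 1
Step 2: cell (4,0)='.' (+5 fires, +5 burnt)
Step 3: cell (4,0)='.' (+7 fires, +5 burnt)
Step 4: cell (4,0)='.' (+5 fires, +7 burnt)
Step 5: cell (4,0)='.' (+5 fires, +5 burnt)
Step 6: cell (4,0)='.' (+2 fires, +5 burnt)
Step 7: cell (4,0)='.' (+1 fires, +2 burnt)
Step 8: cell (4,0)='.' (+0 fires, +1 burnt)
  fire out at step 8

1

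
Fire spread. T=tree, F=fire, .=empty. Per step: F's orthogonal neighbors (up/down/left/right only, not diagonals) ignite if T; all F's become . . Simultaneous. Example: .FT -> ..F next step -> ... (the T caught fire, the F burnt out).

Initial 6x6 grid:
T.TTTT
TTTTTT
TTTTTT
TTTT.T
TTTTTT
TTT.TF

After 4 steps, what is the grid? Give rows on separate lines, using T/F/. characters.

Step 1: 2 trees catch fire, 1 burn out
  T.TTTT
  TTTTTT
  TTTTTT
  TTTT.T
  TTTTTF
  TTT.F.
Step 2: 2 trees catch fire, 2 burn out
  T.TTTT
  TTTTTT
  TTTTTT
  TTTT.F
  TTTTF.
  TTT...
Step 3: 2 trees catch fire, 2 burn out
  T.TTTT
  TTTTTT
  TTTTTF
  TTTT..
  TTTF..
  TTT...
Step 4: 4 trees catch fire, 2 burn out
  T.TTTT
  TTTTTF
  TTTTF.
  TTTF..
  TTF...
  TTT...

T.TTTT
TTTTTF
TTTTF.
TTTF..
TTF...
TTT...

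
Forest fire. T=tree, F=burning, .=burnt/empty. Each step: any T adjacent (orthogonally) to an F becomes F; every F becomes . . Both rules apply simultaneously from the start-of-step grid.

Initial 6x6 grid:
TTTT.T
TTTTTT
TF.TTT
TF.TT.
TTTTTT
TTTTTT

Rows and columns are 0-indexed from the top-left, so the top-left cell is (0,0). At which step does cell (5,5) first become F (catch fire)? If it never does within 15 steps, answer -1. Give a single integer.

Step 1: cell (5,5)='T' (+4 fires, +2 burnt)
Step 2: cell (5,5)='T' (+6 fires, +4 burnt)
Step 3: cell (5,5)='T' (+6 fires, +6 burnt)
Step 4: cell (5,5)='T' (+6 fires, +6 burnt)
Step 5: cell (5,5)='T' (+5 fires, +6 burnt)
Step 6: cell (5,5)='F' (+3 fires, +5 burnt)
  -> target ignites at step 6
Step 7: cell (5,5)='.' (+0 fires, +3 burnt)
  fire out at step 7

6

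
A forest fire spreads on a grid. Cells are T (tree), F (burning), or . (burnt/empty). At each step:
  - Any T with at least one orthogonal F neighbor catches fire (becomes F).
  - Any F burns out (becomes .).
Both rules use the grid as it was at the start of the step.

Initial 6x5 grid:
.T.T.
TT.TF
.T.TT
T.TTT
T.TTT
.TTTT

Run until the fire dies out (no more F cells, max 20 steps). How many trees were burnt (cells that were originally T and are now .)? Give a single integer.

Step 1: +2 fires, +1 burnt (F count now 2)
Step 2: +3 fires, +2 burnt (F count now 3)
Step 3: +2 fires, +3 burnt (F count now 2)
Step 4: +3 fires, +2 burnt (F count now 3)
Step 5: +2 fires, +3 burnt (F count now 2)
Step 6: +1 fires, +2 burnt (F count now 1)
Step 7: +1 fires, +1 burnt (F count now 1)
Step 8: +0 fires, +1 burnt (F count now 0)
Fire out after step 8
Initially T: 20, now '.': 24
Total burnt (originally-T cells now '.'): 14

Answer: 14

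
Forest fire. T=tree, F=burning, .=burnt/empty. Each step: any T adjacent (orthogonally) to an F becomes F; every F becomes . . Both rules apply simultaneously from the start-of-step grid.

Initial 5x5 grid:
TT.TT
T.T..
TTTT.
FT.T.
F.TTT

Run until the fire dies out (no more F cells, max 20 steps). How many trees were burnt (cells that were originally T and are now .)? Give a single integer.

Answer: 13

Derivation:
Step 1: +2 fires, +2 burnt (F count now 2)
Step 2: +2 fires, +2 burnt (F count now 2)
Step 3: +2 fires, +2 burnt (F count now 2)
Step 4: +3 fires, +2 burnt (F count now 3)
Step 5: +1 fires, +3 burnt (F count now 1)
Step 6: +1 fires, +1 burnt (F count now 1)
Step 7: +2 fires, +1 burnt (F count now 2)
Step 8: +0 fires, +2 burnt (F count now 0)
Fire out after step 8
Initially T: 15, now '.': 23
Total burnt (originally-T cells now '.'): 13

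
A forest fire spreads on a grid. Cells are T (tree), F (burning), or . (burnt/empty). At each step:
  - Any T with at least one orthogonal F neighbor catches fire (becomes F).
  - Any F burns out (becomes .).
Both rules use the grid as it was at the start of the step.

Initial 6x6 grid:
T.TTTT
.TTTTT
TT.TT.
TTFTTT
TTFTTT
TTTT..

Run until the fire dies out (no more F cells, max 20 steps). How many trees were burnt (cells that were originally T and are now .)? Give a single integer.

Step 1: +5 fires, +2 burnt (F count now 5)
Step 2: +8 fires, +5 burnt (F count now 8)
Step 3: +7 fires, +8 burnt (F count now 7)
Step 4: +3 fires, +7 burnt (F count now 3)
Step 5: +3 fires, +3 burnt (F count now 3)
Step 6: +1 fires, +3 burnt (F count now 1)
Step 7: +0 fires, +1 burnt (F count now 0)
Fire out after step 7
Initially T: 28, now '.': 35
Total burnt (originally-T cells now '.'): 27

Answer: 27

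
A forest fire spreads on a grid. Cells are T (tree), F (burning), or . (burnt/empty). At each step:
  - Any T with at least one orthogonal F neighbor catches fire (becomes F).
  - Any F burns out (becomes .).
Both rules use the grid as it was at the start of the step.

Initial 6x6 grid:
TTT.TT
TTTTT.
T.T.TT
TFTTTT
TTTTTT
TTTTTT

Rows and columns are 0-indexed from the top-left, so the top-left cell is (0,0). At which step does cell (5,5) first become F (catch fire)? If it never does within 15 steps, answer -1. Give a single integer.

Step 1: cell (5,5)='T' (+3 fires, +1 burnt)
Step 2: cell (5,5)='T' (+6 fires, +3 burnt)
Step 3: cell (5,5)='T' (+6 fires, +6 burnt)
Step 4: cell (5,5)='T' (+8 fires, +6 burnt)
Step 5: cell (5,5)='T' (+5 fires, +8 burnt)
Step 6: cell (5,5)='F' (+2 fires, +5 burnt)
  -> target ignites at step 6
Step 7: cell (5,5)='.' (+1 fires, +2 burnt)
Step 8: cell (5,5)='.' (+0 fires, +1 burnt)
  fire out at step 8

6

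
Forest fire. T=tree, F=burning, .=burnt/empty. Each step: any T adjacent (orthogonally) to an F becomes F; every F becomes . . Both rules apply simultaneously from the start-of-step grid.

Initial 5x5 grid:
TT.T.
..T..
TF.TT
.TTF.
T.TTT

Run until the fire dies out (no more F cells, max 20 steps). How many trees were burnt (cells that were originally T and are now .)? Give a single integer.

Step 1: +5 fires, +2 burnt (F count now 5)
Step 2: +3 fires, +5 burnt (F count now 3)
Step 3: +0 fires, +3 burnt (F count now 0)
Fire out after step 3
Initially T: 13, now '.': 20
Total burnt (originally-T cells now '.'): 8

Answer: 8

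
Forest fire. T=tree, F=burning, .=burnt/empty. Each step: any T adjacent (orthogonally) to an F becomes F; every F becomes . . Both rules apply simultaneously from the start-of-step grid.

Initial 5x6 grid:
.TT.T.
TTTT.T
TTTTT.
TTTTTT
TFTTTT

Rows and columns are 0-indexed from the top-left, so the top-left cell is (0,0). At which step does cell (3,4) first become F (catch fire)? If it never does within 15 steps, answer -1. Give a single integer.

Step 1: cell (3,4)='T' (+3 fires, +1 burnt)
Step 2: cell (3,4)='T' (+4 fires, +3 burnt)
Step 3: cell (3,4)='T' (+5 fires, +4 burnt)
Step 4: cell (3,4)='F' (+6 fires, +5 burnt)
  -> target ignites at step 4
Step 5: cell (3,4)='.' (+4 fires, +6 burnt)
Step 6: cell (3,4)='.' (+0 fires, +4 burnt)
  fire out at step 6

4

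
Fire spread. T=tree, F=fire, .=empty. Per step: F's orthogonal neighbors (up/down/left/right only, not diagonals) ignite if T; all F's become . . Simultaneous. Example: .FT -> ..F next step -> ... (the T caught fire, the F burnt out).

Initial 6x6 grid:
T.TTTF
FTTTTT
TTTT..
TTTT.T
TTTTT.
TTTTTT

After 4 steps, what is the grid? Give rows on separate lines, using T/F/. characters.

Step 1: 5 trees catch fire, 2 burn out
  F.TTF.
  .FTTTF
  FTTT..
  TTTT.T
  TTTTT.
  TTTTTT
Step 2: 5 trees catch fire, 5 burn out
  ..TF..
  ..FTF.
  .FTT..
  FTTT.T
  TTTTT.
  TTTTTT
Step 3: 5 trees catch fire, 5 burn out
  ..F...
  ...F..
  ..FT..
  .FTT.T
  FTTTT.
  TTTTTT
Step 4: 4 trees catch fire, 5 burn out
  ......
  ......
  ...F..
  ..FT.T
  .FTTT.
  FTTTTT

......
......
...F..
..FT.T
.FTTT.
FTTTTT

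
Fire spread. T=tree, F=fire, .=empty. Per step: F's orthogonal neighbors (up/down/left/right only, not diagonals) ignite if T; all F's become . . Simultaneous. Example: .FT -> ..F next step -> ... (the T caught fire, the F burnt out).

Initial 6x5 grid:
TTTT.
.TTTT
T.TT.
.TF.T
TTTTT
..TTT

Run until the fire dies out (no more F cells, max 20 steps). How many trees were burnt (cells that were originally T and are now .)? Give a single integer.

Step 1: +3 fires, +1 burnt (F count now 3)
Step 2: +5 fires, +3 burnt (F count now 5)
Step 3: +6 fires, +5 burnt (F count now 6)
Step 4: +5 fires, +6 burnt (F count now 5)
Step 5: +1 fires, +5 burnt (F count now 1)
Step 6: +0 fires, +1 burnt (F count now 0)
Fire out after step 6
Initially T: 21, now '.': 29
Total burnt (originally-T cells now '.'): 20

Answer: 20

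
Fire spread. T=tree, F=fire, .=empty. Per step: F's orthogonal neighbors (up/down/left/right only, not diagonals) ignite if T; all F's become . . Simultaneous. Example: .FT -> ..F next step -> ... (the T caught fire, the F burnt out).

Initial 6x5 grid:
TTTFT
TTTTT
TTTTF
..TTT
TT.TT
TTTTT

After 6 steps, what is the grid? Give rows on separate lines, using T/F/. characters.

Step 1: 6 trees catch fire, 2 burn out
  TTF.F
  TTTFF
  TTTF.
  ..TTF
  TT.TT
  TTTTT
Step 2: 5 trees catch fire, 6 burn out
  TF...
  TTF..
  TTF..
  ..TF.
  TT.TF
  TTTTT
Step 3: 6 trees catch fire, 5 burn out
  F....
  TF...
  TF...
  ..F..
  TT.F.
  TTTTF
Step 4: 3 trees catch fire, 6 burn out
  .....
  F....
  F....
  .....
  TT...
  TTTF.
Step 5: 1 trees catch fire, 3 burn out
  .....
  .....
  .....
  .....
  TT...
  TTF..
Step 6: 1 trees catch fire, 1 burn out
  .....
  .....
  .....
  .....
  TT...
  TF...

.....
.....
.....
.....
TT...
TF...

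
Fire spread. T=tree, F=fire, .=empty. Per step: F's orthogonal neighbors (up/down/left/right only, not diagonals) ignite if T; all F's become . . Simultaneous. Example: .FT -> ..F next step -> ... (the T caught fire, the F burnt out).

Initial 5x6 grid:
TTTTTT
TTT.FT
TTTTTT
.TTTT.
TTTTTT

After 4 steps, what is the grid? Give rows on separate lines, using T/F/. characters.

Step 1: 3 trees catch fire, 1 burn out
  TTTTFT
  TTT..F
  TTTTFT
  .TTTT.
  TTTTTT
Step 2: 5 trees catch fire, 3 burn out
  TTTF.F
  TTT...
  TTTF.F
  .TTTF.
  TTTTTT
Step 3: 4 trees catch fire, 5 burn out
  TTF...
  TTT...
  TTF...
  .TTF..
  TTTTFT
Step 4: 6 trees catch fire, 4 burn out
  TF....
  TTF...
  TF....
  .TF...
  TTTF.F

TF....
TTF...
TF....
.TF...
TTTF.F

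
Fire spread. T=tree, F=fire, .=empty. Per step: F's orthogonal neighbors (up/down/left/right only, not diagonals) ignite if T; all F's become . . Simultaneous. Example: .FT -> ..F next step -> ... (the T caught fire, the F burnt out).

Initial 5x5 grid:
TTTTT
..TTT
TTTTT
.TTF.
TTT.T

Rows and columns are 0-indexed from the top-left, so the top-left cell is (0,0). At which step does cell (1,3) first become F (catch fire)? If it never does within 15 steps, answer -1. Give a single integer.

Step 1: cell (1,3)='T' (+2 fires, +1 burnt)
Step 2: cell (1,3)='F' (+5 fires, +2 burnt)
  -> target ignites at step 2
Step 3: cell (1,3)='.' (+5 fires, +5 burnt)
Step 4: cell (1,3)='.' (+4 fires, +5 burnt)
Step 5: cell (1,3)='.' (+1 fires, +4 burnt)
Step 6: cell (1,3)='.' (+1 fires, +1 burnt)
Step 7: cell (1,3)='.' (+0 fires, +1 burnt)
  fire out at step 7

2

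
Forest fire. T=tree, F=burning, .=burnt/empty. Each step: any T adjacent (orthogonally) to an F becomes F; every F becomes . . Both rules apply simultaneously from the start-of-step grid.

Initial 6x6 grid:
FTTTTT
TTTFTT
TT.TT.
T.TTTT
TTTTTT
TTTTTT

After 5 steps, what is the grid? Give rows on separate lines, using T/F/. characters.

Step 1: 6 trees catch fire, 2 burn out
  .FTFTT
  FTF.FT
  TT.FT.
  T.TTTT
  TTTTTT
  TTTTTT
Step 2: 7 trees catch fire, 6 burn out
  ..F.FT
  .F...F
  FT..F.
  T.TFTT
  TTTTTT
  TTTTTT
Step 3: 6 trees catch fire, 7 burn out
  .....F
  ......
  .F....
  F.F.FT
  TTTFTT
  TTTTTT
Step 4: 5 trees catch fire, 6 burn out
  ......
  ......
  ......
  .....F
  FTF.FT
  TTTFTT
Step 5: 5 trees catch fire, 5 burn out
  ......
  ......
  ......
  ......
  .F...F
  FTF.FT

......
......
......
......
.F...F
FTF.FT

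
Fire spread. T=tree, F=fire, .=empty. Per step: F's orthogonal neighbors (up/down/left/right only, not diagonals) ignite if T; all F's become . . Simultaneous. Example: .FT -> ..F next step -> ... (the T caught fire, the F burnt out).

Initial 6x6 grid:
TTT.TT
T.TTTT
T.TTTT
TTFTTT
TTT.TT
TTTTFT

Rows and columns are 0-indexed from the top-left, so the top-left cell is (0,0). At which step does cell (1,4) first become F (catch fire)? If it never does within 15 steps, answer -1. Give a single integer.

Step 1: cell (1,4)='T' (+7 fires, +2 burnt)
Step 2: cell (1,4)='T' (+7 fires, +7 burnt)
Step 3: cell (1,4)='T' (+7 fires, +7 burnt)
Step 4: cell (1,4)='F' (+5 fires, +7 burnt)
  -> target ignites at step 4
Step 5: cell (1,4)='.' (+3 fires, +5 burnt)
Step 6: cell (1,4)='.' (+1 fires, +3 burnt)
Step 7: cell (1,4)='.' (+0 fires, +1 burnt)
  fire out at step 7

4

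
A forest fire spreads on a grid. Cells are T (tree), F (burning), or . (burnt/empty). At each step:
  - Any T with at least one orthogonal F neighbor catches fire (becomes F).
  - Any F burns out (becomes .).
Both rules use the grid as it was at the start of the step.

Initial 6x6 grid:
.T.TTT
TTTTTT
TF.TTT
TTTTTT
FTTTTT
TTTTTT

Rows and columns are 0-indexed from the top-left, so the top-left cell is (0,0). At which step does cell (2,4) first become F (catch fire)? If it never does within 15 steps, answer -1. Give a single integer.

Step 1: cell (2,4)='T' (+6 fires, +2 burnt)
Step 2: cell (2,4)='T' (+6 fires, +6 burnt)
Step 3: cell (2,4)='T' (+4 fires, +6 burnt)
Step 4: cell (2,4)='T' (+6 fires, +4 burnt)
Step 5: cell (2,4)='F' (+6 fires, +6 burnt)
  -> target ignites at step 5
Step 6: cell (2,4)='.' (+3 fires, +6 burnt)
Step 7: cell (2,4)='.' (+0 fires, +3 burnt)
  fire out at step 7

5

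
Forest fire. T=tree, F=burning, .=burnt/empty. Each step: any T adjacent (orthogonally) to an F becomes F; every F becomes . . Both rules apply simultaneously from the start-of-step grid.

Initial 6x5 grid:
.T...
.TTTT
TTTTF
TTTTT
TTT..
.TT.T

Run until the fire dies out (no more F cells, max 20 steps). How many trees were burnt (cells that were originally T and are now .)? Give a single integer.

Step 1: +3 fires, +1 burnt (F count now 3)
Step 2: +3 fires, +3 burnt (F count now 3)
Step 3: +3 fires, +3 burnt (F count now 3)
Step 4: +4 fires, +3 burnt (F count now 4)
Step 5: +4 fires, +4 burnt (F count now 4)
Step 6: +2 fires, +4 burnt (F count now 2)
Step 7: +0 fires, +2 burnt (F count now 0)
Fire out after step 7
Initially T: 20, now '.': 29
Total burnt (originally-T cells now '.'): 19

Answer: 19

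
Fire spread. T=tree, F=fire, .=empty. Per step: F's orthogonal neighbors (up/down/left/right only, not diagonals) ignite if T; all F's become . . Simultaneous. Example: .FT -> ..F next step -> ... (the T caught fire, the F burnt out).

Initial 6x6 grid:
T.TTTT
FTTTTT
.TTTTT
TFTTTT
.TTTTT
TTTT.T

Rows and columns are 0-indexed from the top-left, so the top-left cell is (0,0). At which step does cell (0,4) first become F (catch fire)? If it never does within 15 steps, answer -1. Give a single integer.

Step 1: cell (0,4)='T' (+6 fires, +2 burnt)
Step 2: cell (0,4)='T' (+5 fires, +6 burnt)
Step 3: cell (0,4)='T' (+7 fires, +5 burnt)
Step 4: cell (0,4)='T' (+6 fires, +7 burnt)
Step 5: cell (0,4)='F' (+4 fires, +6 burnt)
  -> target ignites at step 5
Step 6: cell (0,4)='.' (+2 fires, +4 burnt)
Step 7: cell (0,4)='.' (+0 fires, +2 burnt)
  fire out at step 7

5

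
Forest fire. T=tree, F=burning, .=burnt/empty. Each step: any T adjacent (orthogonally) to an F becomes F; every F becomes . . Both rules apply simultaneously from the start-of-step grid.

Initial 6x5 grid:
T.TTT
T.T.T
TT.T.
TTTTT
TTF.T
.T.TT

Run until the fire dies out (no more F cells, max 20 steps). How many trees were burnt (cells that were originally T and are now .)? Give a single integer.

Step 1: +2 fires, +1 burnt (F count now 2)
Step 2: +4 fires, +2 burnt (F count now 4)
Step 3: +4 fires, +4 burnt (F count now 4)
Step 4: +2 fires, +4 burnt (F count now 2)
Step 5: +2 fires, +2 burnt (F count now 2)
Step 6: +2 fires, +2 burnt (F count now 2)
Step 7: +0 fires, +2 burnt (F count now 0)
Fire out after step 7
Initially T: 21, now '.': 25
Total burnt (originally-T cells now '.'): 16

Answer: 16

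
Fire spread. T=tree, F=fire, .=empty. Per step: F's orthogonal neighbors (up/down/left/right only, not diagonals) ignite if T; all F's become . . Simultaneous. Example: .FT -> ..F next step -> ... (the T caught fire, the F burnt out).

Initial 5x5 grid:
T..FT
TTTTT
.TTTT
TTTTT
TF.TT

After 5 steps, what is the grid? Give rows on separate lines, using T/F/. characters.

Step 1: 4 trees catch fire, 2 burn out
  T...F
  TTTFT
  .TTTT
  TFTTT
  F..TT
Step 2: 6 trees catch fire, 4 burn out
  T....
  TTF.F
  .FTFT
  F.FTT
  ...TT
Step 3: 4 trees catch fire, 6 burn out
  T....
  TF...
  ..F.F
  ...FT
  ...TT
Step 4: 3 trees catch fire, 4 burn out
  T....
  F....
  .....
  ....F
  ...FT
Step 5: 2 trees catch fire, 3 burn out
  F....
  .....
  .....
  .....
  ....F

F....
.....
.....
.....
....F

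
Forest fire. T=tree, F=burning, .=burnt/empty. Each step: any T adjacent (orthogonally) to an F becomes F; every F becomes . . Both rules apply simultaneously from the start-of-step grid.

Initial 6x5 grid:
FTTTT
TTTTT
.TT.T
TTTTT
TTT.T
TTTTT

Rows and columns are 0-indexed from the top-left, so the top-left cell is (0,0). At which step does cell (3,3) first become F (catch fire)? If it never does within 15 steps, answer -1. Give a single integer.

Step 1: cell (3,3)='T' (+2 fires, +1 burnt)
Step 2: cell (3,3)='T' (+2 fires, +2 burnt)
Step 3: cell (3,3)='T' (+3 fires, +2 burnt)
Step 4: cell (3,3)='T' (+4 fires, +3 burnt)
Step 5: cell (3,3)='T' (+4 fires, +4 burnt)
Step 6: cell (3,3)='F' (+5 fires, +4 burnt)
  -> target ignites at step 6
Step 7: cell (3,3)='.' (+3 fires, +5 burnt)
Step 8: cell (3,3)='.' (+2 fires, +3 burnt)
Step 9: cell (3,3)='.' (+1 fires, +2 burnt)
Step 10: cell (3,3)='.' (+0 fires, +1 burnt)
  fire out at step 10

6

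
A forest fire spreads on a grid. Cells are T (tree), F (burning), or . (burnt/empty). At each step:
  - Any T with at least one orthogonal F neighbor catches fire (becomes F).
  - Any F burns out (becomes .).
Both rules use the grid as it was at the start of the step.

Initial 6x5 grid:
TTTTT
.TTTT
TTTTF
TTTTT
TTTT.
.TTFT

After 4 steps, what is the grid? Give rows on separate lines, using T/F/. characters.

Step 1: 6 trees catch fire, 2 burn out
  TTTTT
  .TTTF
  TTTF.
  TTTTF
  TTTF.
  .TF.F
Step 2: 6 trees catch fire, 6 burn out
  TTTTF
  .TTF.
  TTF..
  TTTF.
  TTF..
  .F...
Step 3: 5 trees catch fire, 6 burn out
  TTTF.
  .TF..
  TF...
  TTF..
  TF...
  .....
Step 4: 5 trees catch fire, 5 burn out
  TTF..
  .F...
  F....
  TF...
  F....
  .....

TTF..
.F...
F....
TF...
F....
.....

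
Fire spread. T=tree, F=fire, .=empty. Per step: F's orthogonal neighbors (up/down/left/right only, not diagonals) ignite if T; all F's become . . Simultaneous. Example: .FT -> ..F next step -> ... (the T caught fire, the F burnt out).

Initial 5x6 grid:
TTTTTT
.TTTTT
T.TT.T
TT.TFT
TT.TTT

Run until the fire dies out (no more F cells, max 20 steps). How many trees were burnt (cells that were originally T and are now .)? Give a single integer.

Step 1: +3 fires, +1 burnt (F count now 3)
Step 2: +4 fires, +3 burnt (F count now 4)
Step 3: +3 fires, +4 burnt (F count now 3)
Step 4: +4 fires, +3 burnt (F count now 4)
Step 5: +3 fires, +4 burnt (F count now 3)
Step 6: +1 fires, +3 burnt (F count now 1)
Step 7: +1 fires, +1 burnt (F count now 1)
Step 8: +0 fires, +1 burnt (F count now 0)
Fire out after step 8
Initially T: 24, now '.': 25
Total burnt (originally-T cells now '.'): 19

Answer: 19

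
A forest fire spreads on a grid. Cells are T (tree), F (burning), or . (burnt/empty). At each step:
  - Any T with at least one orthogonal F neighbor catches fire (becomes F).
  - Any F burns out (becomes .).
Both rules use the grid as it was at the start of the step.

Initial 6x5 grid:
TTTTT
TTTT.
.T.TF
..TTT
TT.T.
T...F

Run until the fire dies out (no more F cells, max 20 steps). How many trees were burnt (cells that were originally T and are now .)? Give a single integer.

Step 1: +2 fires, +2 burnt (F count now 2)
Step 2: +2 fires, +2 burnt (F count now 2)
Step 3: +4 fires, +2 burnt (F count now 4)
Step 4: +3 fires, +4 burnt (F count now 3)
Step 5: +3 fires, +3 burnt (F count now 3)
Step 6: +1 fires, +3 burnt (F count now 1)
Step 7: +0 fires, +1 burnt (F count now 0)
Fire out after step 7
Initially T: 18, now '.': 27
Total burnt (originally-T cells now '.'): 15

Answer: 15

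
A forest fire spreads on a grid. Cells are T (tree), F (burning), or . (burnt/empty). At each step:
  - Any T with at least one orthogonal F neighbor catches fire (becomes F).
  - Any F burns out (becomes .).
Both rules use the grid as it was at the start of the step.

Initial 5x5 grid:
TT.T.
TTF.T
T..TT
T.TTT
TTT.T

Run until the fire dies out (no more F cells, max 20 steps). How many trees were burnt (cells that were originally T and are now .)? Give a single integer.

Answer: 16

Derivation:
Step 1: +1 fires, +1 burnt (F count now 1)
Step 2: +2 fires, +1 burnt (F count now 2)
Step 3: +2 fires, +2 burnt (F count now 2)
Step 4: +1 fires, +2 burnt (F count now 1)
Step 5: +1 fires, +1 burnt (F count now 1)
Step 6: +1 fires, +1 burnt (F count now 1)
Step 7: +1 fires, +1 burnt (F count now 1)
Step 8: +1 fires, +1 burnt (F count now 1)
Step 9: +1 fires, +1 burnt (F count now 1)
Step 10: +2 fires, +1 burnt (F count now 2)
Step 11: +2 fires, +2 burnt (F count now 2)
Step 12: +1 fires, +2 burnt (F count now 1)
Step 13: +0 fires, +1 burnt (F count now 0)
Fire out after step 13
Initially T: 17, now '.': 24
Total burnt (originally-T cells now '.'): 16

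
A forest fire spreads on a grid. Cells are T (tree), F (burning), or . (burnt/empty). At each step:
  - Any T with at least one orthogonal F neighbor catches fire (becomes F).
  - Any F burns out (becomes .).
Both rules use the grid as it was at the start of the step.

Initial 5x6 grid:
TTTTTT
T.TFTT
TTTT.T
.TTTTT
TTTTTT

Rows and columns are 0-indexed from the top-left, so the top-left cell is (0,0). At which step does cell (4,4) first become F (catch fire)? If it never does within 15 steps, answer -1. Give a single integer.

Step 1: cell (4,4)='T' (+4 fires, +1 burnt)
Step 2: cell (4,4)='T' (+5 fires, +4 burnt)
Step 3: cell (4,4)='T' (+7 fires, +5 burnt)
Step 4: cell (4,4)='F' (+6 fires, +7 burnt)
  -> target ignites at step 4
Step 5: cell (4,4)='.' (+3 fires, +6 burnt)
Step 6: cell (4,4)='.' (+1 fires, +3 burnt)
Step 7: cell (4,4)='.' (+0 fires, +1 burnt)
  fire out at step 7

4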